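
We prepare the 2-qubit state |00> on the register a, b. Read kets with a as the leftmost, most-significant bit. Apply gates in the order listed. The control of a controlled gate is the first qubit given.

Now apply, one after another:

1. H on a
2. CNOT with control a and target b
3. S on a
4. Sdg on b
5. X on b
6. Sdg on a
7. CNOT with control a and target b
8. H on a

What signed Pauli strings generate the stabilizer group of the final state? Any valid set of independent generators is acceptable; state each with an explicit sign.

One valid set of independent stabilizer generators is +YI, -IZ (any independent generating set of the same group is equally correct).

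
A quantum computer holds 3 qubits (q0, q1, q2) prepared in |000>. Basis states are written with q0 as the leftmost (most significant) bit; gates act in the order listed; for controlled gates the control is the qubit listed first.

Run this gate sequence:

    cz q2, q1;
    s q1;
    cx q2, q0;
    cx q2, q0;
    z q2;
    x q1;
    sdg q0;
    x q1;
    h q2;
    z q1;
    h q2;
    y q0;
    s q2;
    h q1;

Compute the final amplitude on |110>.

|110> carries amplitude sqrt(2)*I/2 in the final state. Key observation: gates 3-4 undo each other exactly, leaving only the rest of the circuit to track.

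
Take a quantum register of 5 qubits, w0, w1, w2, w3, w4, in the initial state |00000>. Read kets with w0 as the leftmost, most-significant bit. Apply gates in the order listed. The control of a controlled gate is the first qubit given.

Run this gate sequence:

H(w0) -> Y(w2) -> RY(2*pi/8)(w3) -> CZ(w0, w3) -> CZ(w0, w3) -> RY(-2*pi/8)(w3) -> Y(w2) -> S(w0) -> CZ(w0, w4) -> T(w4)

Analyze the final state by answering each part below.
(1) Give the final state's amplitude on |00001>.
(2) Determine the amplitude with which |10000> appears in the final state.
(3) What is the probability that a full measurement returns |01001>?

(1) The final state's coefficient on |00001> equals 0. Key observation: gates 2-7 undo each other exactly, leaving only the rest of the circuit to track.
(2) |10000> carries amplitude sqrt(2)*I/2 in the final state.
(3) A full measurement returns |01001> with probability 0.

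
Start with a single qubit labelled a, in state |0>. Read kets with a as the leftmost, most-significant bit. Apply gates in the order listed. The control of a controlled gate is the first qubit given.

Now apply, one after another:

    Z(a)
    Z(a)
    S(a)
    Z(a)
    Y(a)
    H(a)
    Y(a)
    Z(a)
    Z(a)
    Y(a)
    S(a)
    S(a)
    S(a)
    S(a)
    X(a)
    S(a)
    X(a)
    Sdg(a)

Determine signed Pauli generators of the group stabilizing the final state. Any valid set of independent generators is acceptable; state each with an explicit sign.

The final state is stabilized by the group generated by +X; other independent generating sets are equally valid.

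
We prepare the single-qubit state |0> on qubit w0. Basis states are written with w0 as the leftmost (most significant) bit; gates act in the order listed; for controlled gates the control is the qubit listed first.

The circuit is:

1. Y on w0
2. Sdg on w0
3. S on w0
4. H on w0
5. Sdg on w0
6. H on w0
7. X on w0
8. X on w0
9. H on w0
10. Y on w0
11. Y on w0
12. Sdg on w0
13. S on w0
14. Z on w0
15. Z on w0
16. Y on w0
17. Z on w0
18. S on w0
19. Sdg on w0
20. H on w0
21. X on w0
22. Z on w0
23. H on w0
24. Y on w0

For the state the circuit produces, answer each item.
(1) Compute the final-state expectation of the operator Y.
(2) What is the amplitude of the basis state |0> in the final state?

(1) The expectation value of Y is -1.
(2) The final state's coefficient on |0> equals sqrt(2)/2.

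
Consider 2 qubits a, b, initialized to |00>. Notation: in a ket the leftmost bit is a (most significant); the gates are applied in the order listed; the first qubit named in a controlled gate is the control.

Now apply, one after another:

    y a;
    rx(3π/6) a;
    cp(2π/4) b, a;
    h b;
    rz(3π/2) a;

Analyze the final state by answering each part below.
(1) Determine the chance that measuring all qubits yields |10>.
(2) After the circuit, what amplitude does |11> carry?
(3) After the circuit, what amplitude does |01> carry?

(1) A full measurement returns |10> with probability 1/4.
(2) The final state's coefficient on |11> equals -exp(I*pi/4)/2.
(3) |01> carries amplitude -exp(I*pi/4)/2 in the final state.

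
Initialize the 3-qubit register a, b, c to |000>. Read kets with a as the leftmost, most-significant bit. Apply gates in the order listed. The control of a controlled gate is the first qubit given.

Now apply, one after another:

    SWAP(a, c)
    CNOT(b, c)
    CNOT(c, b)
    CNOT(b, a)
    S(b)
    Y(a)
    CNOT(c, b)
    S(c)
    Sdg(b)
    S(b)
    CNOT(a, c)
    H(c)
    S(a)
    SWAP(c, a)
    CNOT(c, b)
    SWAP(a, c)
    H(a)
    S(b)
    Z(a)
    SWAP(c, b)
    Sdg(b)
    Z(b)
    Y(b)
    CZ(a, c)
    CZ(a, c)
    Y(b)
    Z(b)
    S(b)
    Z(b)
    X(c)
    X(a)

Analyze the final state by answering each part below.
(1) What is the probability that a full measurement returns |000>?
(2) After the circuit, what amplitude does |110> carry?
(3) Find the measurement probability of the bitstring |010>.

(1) Outcome |000> occurs with probability 1/4. Key observation: gates 21-28 undo each other exactly, leaving only the rest of the circuit to track.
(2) The amplitude on |110> is -I/2.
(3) The probability of measuring |010> is 1/4.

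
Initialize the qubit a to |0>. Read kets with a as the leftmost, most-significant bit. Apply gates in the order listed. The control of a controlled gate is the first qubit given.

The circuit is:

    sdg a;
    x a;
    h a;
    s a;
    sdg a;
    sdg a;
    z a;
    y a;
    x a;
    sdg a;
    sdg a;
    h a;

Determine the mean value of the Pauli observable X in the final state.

The observable X averages to 0.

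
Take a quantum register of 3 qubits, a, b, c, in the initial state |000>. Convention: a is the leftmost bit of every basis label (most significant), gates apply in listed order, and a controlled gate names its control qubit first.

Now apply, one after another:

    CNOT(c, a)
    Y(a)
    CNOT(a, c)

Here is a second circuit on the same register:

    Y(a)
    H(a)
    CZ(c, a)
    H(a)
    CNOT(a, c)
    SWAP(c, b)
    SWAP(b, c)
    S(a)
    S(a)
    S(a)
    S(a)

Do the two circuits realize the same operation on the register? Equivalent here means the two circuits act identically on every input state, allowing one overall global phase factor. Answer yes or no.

No: there is an input state on which the two circuits produce genuinely different outputs (not merely differing by a phase).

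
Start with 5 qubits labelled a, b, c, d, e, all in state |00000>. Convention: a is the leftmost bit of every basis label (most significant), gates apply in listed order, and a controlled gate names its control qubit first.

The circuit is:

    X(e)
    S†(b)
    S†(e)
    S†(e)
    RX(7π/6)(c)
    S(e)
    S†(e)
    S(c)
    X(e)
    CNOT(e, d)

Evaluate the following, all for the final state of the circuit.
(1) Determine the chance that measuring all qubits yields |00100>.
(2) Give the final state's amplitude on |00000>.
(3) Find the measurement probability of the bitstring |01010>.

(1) A full measurement returns |00100> with probability sqrt(3)/4 + 1/2. Key observation: gates 6-7 undo each other exactly, leaving only the rest of the circuit to track.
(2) The final state's coefficient on |00000> equals -sqrt(2)/4 + sqrt(6)/4.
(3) A full measurement returns |01010> with probability 0.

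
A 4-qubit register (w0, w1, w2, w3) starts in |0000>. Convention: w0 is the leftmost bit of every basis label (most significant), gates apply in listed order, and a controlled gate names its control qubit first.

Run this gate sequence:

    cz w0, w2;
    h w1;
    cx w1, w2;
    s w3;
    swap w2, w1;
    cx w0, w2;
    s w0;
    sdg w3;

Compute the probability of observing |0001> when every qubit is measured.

A full measurement returns |0001> with probability 0.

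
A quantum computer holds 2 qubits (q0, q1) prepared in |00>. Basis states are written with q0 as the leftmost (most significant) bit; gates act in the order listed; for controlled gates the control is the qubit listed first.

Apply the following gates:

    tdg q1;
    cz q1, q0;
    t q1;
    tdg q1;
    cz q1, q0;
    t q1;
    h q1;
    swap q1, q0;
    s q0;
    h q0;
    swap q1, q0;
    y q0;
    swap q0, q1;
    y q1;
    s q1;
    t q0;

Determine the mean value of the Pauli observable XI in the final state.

The observable XI averages to sqrt(2)/2. Key observation: the block from step 1 through step 6 cancels to the identity and can be dropped.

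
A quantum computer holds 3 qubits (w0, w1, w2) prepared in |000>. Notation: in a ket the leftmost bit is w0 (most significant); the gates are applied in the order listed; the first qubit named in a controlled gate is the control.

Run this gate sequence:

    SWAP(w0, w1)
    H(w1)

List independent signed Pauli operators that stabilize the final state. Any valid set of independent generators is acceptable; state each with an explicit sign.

The final state is stabilized by the group generated by +IXI, +ZII, +IIZ; other independent generating sets are equally valid.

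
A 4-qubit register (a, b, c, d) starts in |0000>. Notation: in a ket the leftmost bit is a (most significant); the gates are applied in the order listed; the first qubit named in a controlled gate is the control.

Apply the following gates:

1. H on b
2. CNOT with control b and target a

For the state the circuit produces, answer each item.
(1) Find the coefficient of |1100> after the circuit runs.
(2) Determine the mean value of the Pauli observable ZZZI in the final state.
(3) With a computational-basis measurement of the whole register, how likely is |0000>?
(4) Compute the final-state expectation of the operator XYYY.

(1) |1100> carries amplitude sqrt(2)/2 in the final state.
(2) The expectation value of ZZZI is 1.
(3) The probability of measuring |0000> is 1/2.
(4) The expectation value of XYYY is 0.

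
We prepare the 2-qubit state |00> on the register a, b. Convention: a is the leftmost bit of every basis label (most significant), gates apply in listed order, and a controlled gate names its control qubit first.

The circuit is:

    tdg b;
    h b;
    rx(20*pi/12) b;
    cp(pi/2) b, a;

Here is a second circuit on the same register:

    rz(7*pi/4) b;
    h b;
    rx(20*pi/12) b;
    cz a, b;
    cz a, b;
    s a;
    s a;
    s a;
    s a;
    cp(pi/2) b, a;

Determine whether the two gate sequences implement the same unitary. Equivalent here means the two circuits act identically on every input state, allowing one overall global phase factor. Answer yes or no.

Yes: on every input state the two circuits agree up to one overall phase factor.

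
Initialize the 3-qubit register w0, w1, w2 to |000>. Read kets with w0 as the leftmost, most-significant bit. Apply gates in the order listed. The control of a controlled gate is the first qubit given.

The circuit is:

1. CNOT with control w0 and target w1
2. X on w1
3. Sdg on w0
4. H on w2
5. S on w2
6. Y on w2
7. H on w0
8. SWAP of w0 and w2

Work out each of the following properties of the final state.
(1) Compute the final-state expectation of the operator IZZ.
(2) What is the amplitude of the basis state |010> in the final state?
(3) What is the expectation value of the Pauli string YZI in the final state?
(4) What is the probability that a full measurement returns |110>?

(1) The observable IZZ averages to 0.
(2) The amplitude on |010> is 1/2.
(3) In the final state, YZI has expectation -1.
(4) A full measurement returns |110> with probability 1/4.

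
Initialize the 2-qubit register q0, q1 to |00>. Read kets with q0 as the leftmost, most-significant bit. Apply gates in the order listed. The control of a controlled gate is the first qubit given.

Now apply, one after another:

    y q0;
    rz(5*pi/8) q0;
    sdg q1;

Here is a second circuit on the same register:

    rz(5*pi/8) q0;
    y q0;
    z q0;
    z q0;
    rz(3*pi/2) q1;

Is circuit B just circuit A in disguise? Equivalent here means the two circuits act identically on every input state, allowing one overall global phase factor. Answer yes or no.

No — the two circuits implement different unitaries, even allowing a global phase.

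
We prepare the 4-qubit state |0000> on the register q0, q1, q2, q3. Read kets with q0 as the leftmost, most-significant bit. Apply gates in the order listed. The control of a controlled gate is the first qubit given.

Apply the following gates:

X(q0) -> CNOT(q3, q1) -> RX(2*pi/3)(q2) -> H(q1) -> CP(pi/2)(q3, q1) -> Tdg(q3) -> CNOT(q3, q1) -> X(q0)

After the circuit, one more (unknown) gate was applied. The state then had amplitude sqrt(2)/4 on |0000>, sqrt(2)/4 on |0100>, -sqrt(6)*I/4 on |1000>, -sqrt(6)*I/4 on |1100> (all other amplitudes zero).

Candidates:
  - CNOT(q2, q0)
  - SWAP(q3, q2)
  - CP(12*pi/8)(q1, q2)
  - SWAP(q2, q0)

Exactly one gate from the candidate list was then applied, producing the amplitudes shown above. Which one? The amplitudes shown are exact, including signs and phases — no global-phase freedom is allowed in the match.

The unique candidate consistent with the amplitudes is SWAP(q2, q0).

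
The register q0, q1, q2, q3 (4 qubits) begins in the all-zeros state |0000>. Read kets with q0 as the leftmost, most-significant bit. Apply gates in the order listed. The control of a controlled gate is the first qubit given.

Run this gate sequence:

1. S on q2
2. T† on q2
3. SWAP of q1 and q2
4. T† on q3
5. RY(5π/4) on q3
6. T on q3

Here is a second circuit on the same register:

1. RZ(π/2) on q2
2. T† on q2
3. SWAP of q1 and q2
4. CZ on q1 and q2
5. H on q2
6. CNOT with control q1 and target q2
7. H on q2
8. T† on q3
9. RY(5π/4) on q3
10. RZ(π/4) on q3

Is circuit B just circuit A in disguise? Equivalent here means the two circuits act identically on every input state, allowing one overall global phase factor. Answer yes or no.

Yes, they are equivalent — the unitaries differ by at most a global phase.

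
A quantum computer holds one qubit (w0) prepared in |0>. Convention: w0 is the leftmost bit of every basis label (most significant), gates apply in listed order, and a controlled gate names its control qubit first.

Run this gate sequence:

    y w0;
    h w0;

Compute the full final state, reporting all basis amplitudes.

The final amplitudes are sqrt(2)*I/2 on |0>, -sqrt(2)*I/2 on |1>.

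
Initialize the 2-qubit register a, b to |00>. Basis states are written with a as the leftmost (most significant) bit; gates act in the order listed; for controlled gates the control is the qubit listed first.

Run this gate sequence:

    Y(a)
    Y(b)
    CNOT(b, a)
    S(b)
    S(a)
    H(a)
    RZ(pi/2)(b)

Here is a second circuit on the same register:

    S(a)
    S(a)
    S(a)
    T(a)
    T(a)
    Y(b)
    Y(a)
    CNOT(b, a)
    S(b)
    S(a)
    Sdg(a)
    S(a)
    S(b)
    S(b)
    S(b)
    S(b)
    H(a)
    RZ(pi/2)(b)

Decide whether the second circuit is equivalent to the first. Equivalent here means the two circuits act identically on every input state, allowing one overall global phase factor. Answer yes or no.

Yes — the two circuits implement the same unitary up to a global phase.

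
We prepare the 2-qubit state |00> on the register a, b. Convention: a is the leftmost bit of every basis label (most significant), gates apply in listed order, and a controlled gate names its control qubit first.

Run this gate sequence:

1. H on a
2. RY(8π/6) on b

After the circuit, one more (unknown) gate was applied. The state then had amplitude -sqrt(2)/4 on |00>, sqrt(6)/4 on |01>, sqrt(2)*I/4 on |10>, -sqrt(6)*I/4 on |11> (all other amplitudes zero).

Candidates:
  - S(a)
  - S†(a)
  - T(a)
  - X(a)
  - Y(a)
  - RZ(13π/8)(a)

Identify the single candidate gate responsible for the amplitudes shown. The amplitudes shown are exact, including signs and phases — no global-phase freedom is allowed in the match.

It was S†(a) that produced the state shown.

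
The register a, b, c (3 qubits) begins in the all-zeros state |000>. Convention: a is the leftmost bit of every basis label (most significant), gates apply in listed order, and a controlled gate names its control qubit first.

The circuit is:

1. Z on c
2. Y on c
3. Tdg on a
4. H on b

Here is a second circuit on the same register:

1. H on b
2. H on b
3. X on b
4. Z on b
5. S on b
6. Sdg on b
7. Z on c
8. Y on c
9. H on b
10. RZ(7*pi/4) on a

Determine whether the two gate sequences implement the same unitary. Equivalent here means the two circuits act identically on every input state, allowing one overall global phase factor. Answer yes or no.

No: there is an input state on which the two circuits produce genuinely different outputs (not merely differing by a phase).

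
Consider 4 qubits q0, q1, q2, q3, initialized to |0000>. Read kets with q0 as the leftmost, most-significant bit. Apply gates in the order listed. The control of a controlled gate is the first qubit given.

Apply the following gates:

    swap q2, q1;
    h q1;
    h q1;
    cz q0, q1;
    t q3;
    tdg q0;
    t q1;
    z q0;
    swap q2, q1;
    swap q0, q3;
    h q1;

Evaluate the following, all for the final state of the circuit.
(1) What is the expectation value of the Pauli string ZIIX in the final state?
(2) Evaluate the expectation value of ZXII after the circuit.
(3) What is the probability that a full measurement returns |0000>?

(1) The observable ZIIX averages to 0. Key observation: gates 2-3 undo each other exactly, leaving only the rest of the circuit to track.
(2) The observable ZXII averages to 1.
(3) The probability of measuring |0000> is 1/2.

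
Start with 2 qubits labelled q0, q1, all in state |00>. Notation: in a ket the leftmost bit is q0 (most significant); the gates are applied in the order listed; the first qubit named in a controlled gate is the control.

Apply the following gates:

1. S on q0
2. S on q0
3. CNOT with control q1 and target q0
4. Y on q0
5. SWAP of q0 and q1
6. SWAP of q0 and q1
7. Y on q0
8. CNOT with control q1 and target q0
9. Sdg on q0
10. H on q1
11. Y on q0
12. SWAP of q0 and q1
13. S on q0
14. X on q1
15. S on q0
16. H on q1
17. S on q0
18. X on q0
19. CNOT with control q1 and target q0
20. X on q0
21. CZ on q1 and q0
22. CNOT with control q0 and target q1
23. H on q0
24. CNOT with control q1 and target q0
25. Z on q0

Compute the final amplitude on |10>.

|10> carries amplitude -sqrt(2)*I/2 in the final state. Key observation: the block from step 2 through step 9 cancels to the identity and can be dropped.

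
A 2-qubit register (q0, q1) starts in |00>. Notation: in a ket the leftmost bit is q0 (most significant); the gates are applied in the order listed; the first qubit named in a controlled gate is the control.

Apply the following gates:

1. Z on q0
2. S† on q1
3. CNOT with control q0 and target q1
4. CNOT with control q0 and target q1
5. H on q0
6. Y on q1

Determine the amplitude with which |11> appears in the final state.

The amplitude on |11> is sqrt(2)*I/2. Key observation: the block from step 3 through step 4 cancels to the identity and can be dropped.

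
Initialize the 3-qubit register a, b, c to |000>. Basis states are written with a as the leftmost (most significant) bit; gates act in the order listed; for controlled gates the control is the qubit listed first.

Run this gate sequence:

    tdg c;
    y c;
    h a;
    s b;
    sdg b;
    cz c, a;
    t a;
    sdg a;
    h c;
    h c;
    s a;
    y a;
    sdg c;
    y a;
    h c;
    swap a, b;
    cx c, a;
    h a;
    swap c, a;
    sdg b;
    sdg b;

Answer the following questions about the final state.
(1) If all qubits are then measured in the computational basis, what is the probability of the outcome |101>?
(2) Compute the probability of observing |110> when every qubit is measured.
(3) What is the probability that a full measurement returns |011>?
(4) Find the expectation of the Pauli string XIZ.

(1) A full measurement returns |101> with probability 1/8. Key observation: gates 8-11 undo each other exactly, leaving only the rest of the circuit to track.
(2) The probability of measuring |110> is 1/8.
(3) A full measurement returns |011> with probability 1/8.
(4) The expectation value of XIZ is -1.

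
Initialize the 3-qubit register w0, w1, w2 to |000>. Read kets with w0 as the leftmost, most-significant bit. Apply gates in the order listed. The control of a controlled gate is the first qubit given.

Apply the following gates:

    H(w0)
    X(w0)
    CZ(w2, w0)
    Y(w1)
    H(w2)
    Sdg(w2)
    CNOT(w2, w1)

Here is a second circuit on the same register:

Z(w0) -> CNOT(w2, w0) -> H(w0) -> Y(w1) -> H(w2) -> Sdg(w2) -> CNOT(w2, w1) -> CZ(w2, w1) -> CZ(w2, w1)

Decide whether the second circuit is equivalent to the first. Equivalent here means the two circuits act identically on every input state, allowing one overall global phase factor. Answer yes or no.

Yes: on every input state the two circuits agree up to one overall phase factor.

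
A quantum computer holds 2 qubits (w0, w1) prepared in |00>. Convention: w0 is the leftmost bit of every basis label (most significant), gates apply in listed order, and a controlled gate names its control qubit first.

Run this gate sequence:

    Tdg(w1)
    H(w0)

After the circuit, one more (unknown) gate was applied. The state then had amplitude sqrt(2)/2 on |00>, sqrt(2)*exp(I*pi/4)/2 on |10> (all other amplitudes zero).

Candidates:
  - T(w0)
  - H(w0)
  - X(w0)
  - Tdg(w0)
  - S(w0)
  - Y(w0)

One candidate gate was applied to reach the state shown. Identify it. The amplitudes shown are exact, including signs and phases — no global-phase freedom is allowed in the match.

It was T(w0) that produced the state shown.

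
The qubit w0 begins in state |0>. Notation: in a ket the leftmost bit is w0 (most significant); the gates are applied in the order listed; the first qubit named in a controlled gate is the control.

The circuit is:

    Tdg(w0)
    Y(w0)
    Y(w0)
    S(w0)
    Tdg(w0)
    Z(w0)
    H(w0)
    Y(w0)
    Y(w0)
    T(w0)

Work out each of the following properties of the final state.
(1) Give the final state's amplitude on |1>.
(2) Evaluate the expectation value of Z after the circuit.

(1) The amplitude on |1> is sqrt(2)*exp(I*pi/4)/2.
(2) In the final state, Z has expectation 0.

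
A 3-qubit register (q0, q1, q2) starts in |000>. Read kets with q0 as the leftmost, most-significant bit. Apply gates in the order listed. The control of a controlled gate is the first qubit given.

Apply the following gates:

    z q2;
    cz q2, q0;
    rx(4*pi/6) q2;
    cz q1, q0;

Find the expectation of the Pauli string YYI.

The observable YYI averages to 0.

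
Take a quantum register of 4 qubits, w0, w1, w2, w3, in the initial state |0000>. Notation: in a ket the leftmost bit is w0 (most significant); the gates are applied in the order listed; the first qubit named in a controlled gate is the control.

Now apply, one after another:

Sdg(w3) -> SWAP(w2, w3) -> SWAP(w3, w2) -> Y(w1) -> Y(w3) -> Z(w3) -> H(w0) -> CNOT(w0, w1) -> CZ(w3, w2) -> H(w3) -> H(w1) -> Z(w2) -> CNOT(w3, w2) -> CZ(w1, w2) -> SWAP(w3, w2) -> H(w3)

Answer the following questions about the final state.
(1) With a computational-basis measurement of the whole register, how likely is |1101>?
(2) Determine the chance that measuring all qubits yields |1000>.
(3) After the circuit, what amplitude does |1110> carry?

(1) A full measurement returns |1101> with probability 1/16.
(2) A full measurement returns |1000> with probability 1/16.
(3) |1110> carries amplitude 1/4 in the final state.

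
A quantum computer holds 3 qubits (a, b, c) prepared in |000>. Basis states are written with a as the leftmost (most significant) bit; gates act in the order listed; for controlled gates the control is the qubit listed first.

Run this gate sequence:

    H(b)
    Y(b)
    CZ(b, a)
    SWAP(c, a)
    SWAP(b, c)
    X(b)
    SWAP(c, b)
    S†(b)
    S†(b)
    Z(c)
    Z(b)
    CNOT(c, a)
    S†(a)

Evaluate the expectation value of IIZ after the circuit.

The expectation value of IIZ is -1.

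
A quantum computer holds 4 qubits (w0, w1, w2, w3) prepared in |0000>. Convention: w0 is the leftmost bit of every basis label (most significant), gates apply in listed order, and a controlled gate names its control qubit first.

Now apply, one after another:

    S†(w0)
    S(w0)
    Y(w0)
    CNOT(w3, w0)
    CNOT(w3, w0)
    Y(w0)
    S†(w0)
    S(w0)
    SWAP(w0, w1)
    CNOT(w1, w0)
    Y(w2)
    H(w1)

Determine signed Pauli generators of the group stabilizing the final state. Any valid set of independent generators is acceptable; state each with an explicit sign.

The stabilizer group can be generated by +IXII, +ZIII, -IIZI, +IIIZ, among other valid generating sets.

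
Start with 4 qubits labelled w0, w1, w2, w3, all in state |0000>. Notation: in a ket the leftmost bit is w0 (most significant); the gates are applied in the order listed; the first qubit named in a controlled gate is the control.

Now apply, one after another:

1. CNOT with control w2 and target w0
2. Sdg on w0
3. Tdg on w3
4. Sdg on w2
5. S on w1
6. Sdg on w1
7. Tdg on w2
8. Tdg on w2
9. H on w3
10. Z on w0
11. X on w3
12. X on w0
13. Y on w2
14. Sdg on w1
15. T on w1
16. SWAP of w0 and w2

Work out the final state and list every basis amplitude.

The final amplitudes are sqrt(2)*I/2 on |1010>, sqrt(2)*I/2 on |1011>, and 0 on every other basis state. Key observation: the block from step 5 through step 6 cancels to the identity and can be dropped.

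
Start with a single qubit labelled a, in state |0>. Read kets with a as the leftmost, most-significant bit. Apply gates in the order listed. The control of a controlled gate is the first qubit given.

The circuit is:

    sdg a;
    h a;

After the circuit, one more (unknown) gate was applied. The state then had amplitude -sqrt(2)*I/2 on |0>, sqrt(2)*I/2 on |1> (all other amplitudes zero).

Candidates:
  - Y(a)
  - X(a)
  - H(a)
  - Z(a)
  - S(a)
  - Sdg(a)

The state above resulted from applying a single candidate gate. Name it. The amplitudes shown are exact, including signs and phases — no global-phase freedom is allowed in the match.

The unique candidate consistent with the amplitudes is Y(a).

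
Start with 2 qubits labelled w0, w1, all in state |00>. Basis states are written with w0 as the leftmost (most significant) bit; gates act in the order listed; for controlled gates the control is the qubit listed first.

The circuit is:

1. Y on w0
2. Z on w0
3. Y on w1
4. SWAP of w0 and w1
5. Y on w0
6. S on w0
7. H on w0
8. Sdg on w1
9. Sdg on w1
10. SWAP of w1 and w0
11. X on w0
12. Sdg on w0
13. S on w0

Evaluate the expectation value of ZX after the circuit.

The observable ZX averages to 1.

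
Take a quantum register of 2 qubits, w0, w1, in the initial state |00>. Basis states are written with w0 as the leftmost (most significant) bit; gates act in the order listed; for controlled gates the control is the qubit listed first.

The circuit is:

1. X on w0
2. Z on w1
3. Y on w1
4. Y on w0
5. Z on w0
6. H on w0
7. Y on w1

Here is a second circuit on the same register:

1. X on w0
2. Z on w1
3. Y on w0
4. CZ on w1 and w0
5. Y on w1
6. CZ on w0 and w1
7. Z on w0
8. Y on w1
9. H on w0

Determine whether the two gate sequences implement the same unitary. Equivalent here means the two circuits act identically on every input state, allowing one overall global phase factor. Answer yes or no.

No — the two circuits implement different unitaries, even allowing a global phase.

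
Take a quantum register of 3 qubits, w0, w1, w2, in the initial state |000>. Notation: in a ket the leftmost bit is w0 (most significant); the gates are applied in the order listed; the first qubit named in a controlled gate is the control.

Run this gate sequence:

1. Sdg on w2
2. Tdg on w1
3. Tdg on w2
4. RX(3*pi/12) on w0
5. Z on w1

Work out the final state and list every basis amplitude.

After the circuit, the state carries amplitude sqrt(sqrt(2) + 2)/2 on |000>, -I*sqrt(2 - sqrt(2))/2 on |100>, and 0 on every other basis state.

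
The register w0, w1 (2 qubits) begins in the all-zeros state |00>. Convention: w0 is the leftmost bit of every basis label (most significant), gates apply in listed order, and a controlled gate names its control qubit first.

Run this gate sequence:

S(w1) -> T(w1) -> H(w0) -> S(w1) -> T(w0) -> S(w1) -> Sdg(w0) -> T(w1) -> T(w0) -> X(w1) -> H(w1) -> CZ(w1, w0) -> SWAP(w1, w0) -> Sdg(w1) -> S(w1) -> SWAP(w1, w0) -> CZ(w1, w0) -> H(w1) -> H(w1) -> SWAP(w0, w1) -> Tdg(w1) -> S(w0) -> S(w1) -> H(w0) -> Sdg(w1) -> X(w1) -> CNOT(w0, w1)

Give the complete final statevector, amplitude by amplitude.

The final amplitudes are sqrt(2)*(-1 + I)*exp(3*I*pi/4)/4 on |00>, sqrt(2)*(1 - I)/4 on |01>, sqrt(2)*(1 + I)/4 on |10>, 1/2 on |11>.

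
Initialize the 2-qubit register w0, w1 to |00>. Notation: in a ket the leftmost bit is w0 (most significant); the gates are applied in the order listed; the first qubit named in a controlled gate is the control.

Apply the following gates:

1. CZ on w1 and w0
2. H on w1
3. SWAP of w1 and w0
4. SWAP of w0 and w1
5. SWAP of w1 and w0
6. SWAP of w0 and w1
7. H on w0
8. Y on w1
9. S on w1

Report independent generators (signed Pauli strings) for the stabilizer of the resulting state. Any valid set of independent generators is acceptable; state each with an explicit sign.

The final state is stabilized by the group generated by +XI, -IY; other independent generating sets are equally valid.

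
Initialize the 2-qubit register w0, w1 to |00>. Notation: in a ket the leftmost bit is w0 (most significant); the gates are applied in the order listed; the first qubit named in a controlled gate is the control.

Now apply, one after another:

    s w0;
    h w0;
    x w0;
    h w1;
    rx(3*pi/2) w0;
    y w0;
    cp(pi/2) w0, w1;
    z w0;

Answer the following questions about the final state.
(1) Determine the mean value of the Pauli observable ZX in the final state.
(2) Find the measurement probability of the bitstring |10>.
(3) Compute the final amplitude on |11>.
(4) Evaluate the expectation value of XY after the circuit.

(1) In the final state, ZX has expectation 1/2.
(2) A full measurement returns |10> with probability 1/4.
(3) |11> carries amplitude sqrt(2)*(-1 - I)/4 in the final state.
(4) The observable XY averages to 1/2.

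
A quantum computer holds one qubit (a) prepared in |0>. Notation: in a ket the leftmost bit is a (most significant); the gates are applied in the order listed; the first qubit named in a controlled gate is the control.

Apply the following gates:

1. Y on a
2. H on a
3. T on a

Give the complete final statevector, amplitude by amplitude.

After the circuit, the state carries amplitude sqrt(2)*I/2 on |0>, -sqrt(2)*exp(3*I*pi/4)/2 on |1>.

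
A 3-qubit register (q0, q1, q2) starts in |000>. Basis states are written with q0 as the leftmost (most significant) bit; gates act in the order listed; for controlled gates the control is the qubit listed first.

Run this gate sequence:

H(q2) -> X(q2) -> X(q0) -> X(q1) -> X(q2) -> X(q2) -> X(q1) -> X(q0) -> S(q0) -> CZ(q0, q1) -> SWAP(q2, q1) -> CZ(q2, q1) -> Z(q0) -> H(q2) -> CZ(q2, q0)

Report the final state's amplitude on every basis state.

After the circuit, the state carries amplitude 1/2 on |000>, 1/2 on |001>, 1/2 on |010>, 1/2 on |011>, 0 on |100>, 0 on |101>, 0 on |110>, 0 on |111>.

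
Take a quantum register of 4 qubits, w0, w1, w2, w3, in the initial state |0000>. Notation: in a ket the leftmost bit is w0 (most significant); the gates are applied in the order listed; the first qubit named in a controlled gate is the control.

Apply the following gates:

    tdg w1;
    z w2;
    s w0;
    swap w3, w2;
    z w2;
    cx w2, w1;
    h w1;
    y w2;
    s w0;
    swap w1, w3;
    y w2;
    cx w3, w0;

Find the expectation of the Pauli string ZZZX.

The expectation value of ZZZX is 0.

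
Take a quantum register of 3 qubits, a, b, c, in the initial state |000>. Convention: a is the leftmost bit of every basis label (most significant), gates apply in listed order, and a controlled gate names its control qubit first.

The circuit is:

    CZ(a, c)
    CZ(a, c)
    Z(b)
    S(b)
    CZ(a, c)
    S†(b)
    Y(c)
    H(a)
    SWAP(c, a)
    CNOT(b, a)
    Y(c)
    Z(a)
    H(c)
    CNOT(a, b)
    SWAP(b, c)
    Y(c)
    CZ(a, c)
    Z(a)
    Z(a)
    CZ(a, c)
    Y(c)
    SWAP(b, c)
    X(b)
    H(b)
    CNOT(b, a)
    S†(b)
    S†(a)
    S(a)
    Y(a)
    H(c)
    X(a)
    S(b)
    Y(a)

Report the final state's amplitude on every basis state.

The final amplitudes are 1/2 on |000>, -1/2 on |001>, 0 on |010>, 0 on |011>, 0 on |100>, 0 on |101>, 1/2 on |110>, -1/2 on |111>. Key observation: gates 15-22 undo each other exactly, leaving only the rest of the circuit to track.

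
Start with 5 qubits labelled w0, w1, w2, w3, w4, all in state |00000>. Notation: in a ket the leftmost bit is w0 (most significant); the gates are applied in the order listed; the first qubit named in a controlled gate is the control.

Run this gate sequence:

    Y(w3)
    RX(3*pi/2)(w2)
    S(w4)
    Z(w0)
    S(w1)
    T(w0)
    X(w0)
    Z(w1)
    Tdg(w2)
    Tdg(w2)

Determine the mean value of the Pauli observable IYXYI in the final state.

In the final state, IYXYI has expectation 0.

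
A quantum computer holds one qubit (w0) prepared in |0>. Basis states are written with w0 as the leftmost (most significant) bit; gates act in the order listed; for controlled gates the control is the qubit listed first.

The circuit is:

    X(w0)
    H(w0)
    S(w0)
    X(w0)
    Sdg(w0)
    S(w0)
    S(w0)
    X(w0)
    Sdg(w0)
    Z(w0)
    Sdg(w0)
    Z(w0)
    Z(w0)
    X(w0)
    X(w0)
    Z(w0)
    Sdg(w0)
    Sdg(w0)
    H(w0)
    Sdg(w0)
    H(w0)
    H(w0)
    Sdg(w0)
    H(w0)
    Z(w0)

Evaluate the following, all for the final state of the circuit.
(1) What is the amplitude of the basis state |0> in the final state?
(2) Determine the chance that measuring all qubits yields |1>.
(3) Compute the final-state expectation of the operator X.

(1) |0> carries amplitude -sqrt(2)*I/2 in the final state. Key observation: gates 13-16 undo each other exactly, leaving only the rest of the circuit to track.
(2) Outcome |1> occurs with probability 1/2.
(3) The observable X averages to 1.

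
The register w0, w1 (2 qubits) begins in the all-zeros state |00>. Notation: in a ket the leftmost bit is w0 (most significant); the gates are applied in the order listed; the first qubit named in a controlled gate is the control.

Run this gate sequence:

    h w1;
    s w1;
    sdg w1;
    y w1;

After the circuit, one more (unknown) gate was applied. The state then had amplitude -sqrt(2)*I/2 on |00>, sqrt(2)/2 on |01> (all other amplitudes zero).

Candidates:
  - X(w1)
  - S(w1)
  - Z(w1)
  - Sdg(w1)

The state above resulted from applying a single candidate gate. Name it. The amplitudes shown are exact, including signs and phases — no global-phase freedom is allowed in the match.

The unique candidate consistent with the amplitudes is Sdg(w1). Key observation: steps 2-3 multiply out to the identity, so the circuit reduces to the remaining gates.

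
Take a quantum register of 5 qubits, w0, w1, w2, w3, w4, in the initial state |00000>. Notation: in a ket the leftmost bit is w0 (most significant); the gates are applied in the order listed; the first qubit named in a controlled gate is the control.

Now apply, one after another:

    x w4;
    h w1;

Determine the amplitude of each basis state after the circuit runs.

The final amplitudes are sqrt(2)/2 on |00001>, sqrt(2)/2 on |01001>, and 0 on every other basis state.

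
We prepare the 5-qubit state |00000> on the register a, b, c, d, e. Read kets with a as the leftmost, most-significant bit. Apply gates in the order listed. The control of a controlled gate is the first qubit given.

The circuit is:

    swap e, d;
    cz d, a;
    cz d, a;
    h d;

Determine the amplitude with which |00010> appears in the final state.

The amplitude on |00010> is sqrt(2)/2.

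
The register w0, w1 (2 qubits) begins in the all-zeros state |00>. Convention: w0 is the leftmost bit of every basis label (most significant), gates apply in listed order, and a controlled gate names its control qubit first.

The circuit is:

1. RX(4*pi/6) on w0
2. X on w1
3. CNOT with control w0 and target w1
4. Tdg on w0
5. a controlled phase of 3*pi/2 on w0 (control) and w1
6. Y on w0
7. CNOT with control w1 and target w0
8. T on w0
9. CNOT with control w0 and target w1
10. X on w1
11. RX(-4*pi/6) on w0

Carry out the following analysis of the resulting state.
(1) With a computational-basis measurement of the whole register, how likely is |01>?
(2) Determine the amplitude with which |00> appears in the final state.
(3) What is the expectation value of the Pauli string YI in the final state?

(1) A full measurement returns |01> with probability 3/16.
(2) |00> carries amplitude I/4 in the final state.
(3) The observable YI averages to sqrt(3)/2.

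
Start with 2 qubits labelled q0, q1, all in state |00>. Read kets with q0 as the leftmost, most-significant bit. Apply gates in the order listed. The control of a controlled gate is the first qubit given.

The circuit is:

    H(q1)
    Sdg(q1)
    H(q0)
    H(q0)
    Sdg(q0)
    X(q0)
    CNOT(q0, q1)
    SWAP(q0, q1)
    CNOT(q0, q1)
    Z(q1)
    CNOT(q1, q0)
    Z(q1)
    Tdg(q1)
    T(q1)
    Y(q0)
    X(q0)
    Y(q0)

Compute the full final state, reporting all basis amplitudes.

After the circuit, the state carries amplitude -sqrt(2)/2 on |00>, sqrt(2)*I/2 on |01>, 0 on |10>, 0 on |11>.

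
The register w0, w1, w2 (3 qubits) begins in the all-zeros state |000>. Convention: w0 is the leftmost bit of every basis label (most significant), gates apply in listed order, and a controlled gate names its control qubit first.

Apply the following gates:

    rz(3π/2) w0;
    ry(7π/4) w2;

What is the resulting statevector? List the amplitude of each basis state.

The final amplitudes are sqrt(sqrt(2) + 2)*exp(I*pi/4)/2 on |000>, -sqrt(2 - sqrt(2))*exp(I*pi/4)/2 on |001>, and 0 on every other basis state.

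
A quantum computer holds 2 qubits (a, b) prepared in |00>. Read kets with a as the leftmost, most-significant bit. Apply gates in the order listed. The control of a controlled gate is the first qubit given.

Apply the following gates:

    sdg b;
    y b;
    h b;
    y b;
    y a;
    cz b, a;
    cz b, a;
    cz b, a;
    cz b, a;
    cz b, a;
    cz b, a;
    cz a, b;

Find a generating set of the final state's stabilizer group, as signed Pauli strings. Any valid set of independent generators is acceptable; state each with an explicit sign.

The stabilizer group can be generated by -IX, -ZI, among other valid generating sets. Key observation: steps 6-11 multiply out to the identity, so the circuit reduces to the remaining gates.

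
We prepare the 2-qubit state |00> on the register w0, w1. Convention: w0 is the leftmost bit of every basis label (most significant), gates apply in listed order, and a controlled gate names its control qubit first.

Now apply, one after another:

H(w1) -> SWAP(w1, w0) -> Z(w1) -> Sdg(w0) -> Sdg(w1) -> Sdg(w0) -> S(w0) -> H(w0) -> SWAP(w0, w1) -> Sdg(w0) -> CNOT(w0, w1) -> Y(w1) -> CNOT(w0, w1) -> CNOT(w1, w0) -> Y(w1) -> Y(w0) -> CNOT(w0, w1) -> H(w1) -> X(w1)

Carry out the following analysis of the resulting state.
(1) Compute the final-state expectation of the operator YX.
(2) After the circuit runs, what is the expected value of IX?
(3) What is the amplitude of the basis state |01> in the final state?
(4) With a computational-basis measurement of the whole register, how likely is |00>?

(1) In the final state, YX has expectation -1.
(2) The expectation value of IX is 1.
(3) |01> carries amplitude sqrt(2)*(-1 - I)/4 in the final state.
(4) Outcome |00> occurs with probability 1/4.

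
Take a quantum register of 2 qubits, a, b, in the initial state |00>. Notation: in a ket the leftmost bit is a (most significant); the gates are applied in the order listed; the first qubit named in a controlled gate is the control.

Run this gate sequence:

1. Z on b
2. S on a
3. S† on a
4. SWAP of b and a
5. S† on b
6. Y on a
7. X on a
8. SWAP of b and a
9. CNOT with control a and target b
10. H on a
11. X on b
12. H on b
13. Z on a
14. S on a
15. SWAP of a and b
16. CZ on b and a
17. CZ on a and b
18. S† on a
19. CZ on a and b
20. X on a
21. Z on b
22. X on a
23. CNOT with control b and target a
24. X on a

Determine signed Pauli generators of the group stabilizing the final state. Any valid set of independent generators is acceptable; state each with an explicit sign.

The final state is stabilized by the group generated by -YI, +IX; other independent generating sets are equally valid. Key observation: gates 2-3 undo each other exactly, leaving only the rest of the circuit to track.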